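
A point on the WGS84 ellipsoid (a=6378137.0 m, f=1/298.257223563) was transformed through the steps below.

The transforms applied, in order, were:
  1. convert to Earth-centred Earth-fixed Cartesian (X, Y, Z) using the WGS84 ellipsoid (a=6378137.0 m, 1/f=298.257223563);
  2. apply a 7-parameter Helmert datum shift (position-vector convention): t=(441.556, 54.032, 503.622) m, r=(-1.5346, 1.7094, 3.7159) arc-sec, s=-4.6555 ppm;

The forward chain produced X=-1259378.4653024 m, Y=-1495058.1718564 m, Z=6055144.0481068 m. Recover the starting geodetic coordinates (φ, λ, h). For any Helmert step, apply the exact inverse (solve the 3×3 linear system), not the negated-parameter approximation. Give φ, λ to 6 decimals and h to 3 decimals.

φ=72.215585°, λ=-130.119657°, h=3749.103 m

start: X=-1259378.4653, Y=-1495058.1719, Z=6055144.0481 m
→ Helmert⁻¹: X=-1259902.9990, Y=-1495141.5133, Z=6054647.0485
→ geod (Bowring, a=6378137.000): φ=72.21558500°, λ=-130.11965700°, h=3749.1030 m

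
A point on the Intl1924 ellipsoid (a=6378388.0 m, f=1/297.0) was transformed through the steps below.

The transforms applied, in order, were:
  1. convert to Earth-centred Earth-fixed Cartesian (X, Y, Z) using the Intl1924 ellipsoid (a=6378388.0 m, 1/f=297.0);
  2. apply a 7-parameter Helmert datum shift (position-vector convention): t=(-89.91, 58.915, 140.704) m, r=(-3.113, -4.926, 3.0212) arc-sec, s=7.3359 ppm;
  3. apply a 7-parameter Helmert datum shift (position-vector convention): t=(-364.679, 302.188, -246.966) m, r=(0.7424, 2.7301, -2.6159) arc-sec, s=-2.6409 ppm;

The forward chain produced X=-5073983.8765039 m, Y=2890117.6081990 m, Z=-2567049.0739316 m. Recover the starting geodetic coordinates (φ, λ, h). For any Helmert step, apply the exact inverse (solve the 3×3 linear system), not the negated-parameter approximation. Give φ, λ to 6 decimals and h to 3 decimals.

φ=-23.873830°, λ=150.335002°, h=3208.686 m

start: X=-5073983.8765, Y=2890117.6082, Z=-2567049.0739 m
→ Helmert⁻¹: X=-5073635.2699, Y=2889749.4680, Z=-2566886.4417
→ Helmert⁻¹: X=-5073527.1151, Y=2889782.4070, Z=-2566843.5355
→ geod (Bowring, a=6378388.000): φ=-23.87383000°, λ=150.33500200°, h=3208.6860 m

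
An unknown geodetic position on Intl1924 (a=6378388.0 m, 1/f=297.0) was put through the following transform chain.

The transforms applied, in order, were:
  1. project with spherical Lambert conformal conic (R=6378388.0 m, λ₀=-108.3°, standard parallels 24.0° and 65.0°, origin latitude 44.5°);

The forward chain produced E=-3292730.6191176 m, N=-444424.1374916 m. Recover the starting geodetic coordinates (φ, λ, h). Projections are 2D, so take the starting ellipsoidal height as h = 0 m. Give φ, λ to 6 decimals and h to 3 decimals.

start: E=-3292730.6191, N=-444424.1375 m
→ lcc⁻¹: φ=32.66899700°, λ=-146.35544000°

φ=32.668997°, λ=-146.355440°, h=0.000 m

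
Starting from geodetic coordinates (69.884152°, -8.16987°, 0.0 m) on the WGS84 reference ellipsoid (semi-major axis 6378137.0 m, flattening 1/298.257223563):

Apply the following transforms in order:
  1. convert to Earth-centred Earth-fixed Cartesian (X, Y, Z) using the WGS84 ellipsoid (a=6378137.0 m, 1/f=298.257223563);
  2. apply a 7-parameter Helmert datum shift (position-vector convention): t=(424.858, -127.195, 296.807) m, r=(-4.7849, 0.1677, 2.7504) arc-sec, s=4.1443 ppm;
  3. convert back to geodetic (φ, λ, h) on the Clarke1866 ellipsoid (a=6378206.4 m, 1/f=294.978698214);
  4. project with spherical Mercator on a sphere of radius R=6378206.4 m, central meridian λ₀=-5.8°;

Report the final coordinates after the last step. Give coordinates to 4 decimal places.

E=-263521.3745 m, N=11030828.2575 m

start: φ=69.884152°, λ=-8.169870°, h=0.000 m
→ ECEF (a=6378137.000, f=1/298.257223563): X=2177739.6294, Y=-312648.1794, Z=5966607.4118
→ Helmert 7p (PV): X=2178182.5327, Y=-312609.2183, Z=5966934.4284
→ geod (Bowring, a=6378206.400): φ=69.88289778°, λ=-8.16722703°, h=596.2332 m
→ merc (R=6378206.4, λ₀=-5.8°): E=-263521.3745, N=11030828.2575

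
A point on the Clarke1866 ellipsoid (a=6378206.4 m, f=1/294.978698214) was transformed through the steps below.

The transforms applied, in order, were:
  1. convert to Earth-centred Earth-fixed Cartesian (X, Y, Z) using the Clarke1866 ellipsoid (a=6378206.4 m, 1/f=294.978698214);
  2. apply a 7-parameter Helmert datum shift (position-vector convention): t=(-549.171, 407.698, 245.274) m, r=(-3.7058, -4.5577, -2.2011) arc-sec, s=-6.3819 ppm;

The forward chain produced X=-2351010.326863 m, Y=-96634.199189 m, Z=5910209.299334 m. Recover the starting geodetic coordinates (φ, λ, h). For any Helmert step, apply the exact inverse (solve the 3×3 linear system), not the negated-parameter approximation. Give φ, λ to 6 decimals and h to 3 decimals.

φ=68.429517°, λ=-177.632484°, h=1468.557 m

start: X=-2351010.3269, Y=-96634.1992, Z=5910209.2993 m
→ Helmert⁻¹: X=-2350344.5288, Y=-97173.7789, Z=5910051.9306
→ geod (Bowring, a=6378206.400): φ=68.42951700°, λ=-177.63248400°, h=1468.5570 m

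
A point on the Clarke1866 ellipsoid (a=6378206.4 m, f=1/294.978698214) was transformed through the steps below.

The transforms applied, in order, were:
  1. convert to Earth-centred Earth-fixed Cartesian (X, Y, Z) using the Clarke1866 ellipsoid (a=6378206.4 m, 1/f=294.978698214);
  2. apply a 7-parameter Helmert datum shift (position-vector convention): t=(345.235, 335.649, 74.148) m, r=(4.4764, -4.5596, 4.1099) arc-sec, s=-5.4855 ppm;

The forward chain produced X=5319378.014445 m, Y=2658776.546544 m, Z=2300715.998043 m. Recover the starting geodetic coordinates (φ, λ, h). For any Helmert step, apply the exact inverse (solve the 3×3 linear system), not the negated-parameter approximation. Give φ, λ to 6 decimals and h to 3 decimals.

φ=21.280926°, λ=26.554852°, h=577.069 m

start: X=5319378.0144, Y=2658776.5465, Z=2300715.9980 m
→ Helmert⁻¹: X=5319165.7801, Y=2658399.4197, Z=2300479.1940
→ geod (Bowring, a=6378206.400): φ=21.28092600°, λ=26.55485200°, h=577.0690 m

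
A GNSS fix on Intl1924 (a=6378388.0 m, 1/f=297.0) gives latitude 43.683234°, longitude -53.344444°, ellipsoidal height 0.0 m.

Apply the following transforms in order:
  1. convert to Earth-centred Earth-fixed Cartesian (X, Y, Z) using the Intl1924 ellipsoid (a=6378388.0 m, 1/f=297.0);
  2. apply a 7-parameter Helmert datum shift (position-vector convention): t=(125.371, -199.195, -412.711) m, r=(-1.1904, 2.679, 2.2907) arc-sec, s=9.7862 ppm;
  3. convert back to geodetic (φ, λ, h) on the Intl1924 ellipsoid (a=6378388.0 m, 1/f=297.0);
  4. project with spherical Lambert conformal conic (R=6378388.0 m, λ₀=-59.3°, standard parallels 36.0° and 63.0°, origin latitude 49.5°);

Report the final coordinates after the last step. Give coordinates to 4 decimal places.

start: φ=43.683234°, λ=-53.344444°, h=0.000 m
→ ECEF (a=6378388.000, f=1/297.0): X=2758194.7624, Y=-3706398.8242, Z=4382783.8752
→ Helmert 7p (PV): X=2758445.2128, Y=-3706578.3647, Z=4382399.6214
→ geod (Bowring, a=6378388.000): φ=43.67890823°, λ=-53.34328162°, h=-53.0848 m
→ lcc (R=6378388.0, λ₀=-59.3°): E=468585.5736, N=-612695.3778

E=468585.5736 m, N=-612695.3778 m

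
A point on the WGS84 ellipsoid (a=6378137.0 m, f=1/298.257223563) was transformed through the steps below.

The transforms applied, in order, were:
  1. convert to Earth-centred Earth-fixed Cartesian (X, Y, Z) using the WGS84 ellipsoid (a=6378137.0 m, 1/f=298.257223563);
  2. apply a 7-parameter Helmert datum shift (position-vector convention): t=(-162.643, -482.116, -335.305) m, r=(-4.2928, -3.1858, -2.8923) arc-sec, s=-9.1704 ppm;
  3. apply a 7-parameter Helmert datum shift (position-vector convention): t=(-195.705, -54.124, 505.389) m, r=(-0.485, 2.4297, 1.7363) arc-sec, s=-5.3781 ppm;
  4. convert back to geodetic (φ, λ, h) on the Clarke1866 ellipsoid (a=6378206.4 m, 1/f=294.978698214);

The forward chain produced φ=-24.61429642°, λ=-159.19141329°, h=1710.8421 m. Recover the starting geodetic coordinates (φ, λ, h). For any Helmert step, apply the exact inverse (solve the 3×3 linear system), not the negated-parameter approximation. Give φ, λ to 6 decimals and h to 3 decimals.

start: φ=-24.614296°, λ=-159.191413°, h=1710.842 m
→ ECEF (a=6378206.400, f=1/294.978698214): X=-5425041.3506, Y=-2061710.2923, Z=-2640853.4267
→ Helmert⁻¹: X=-5424861.0605, Y=-2061615.3797, Z=-2641441.7711
→ Helmert⁻¹: X=-5424760.0545, Y=-2061173.2661, Z=-2641089.7972
→ geod (Bowring, a=6378137.000): φ=-24.61631900°, λ=-159.19538300°, h=1425.0550 m

φ=-24.616319°, λ=-159.195383°, h=1425.055 m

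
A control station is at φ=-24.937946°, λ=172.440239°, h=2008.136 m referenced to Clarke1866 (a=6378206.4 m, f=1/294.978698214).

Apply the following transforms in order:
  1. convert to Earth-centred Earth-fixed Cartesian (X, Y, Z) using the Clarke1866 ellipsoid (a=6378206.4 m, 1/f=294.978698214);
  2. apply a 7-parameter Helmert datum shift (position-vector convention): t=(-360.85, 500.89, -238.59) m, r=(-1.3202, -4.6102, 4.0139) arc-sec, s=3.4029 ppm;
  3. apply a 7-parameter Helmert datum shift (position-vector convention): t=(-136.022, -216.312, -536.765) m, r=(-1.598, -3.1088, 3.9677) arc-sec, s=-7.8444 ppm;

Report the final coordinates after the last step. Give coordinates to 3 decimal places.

X=-5738923.157 m, Y=761602.112 m, Z=-2674525.639 m

start: φ=-24.937946°, λ=172.440239°, h=2008.136 m
→ ECEF (a=6378206.400, f=1/294.978698214): X=-5738522.3552, Y=761580.8100, Z=-2673536.6274
→ Helmert 7p (PV): X=-5738857.7971, Y=761955.5078, Z=-2673917.4512
→ Helmert 7p (PV): X=-5738923.1574, Y=761602.1117, Z=-2674525.6387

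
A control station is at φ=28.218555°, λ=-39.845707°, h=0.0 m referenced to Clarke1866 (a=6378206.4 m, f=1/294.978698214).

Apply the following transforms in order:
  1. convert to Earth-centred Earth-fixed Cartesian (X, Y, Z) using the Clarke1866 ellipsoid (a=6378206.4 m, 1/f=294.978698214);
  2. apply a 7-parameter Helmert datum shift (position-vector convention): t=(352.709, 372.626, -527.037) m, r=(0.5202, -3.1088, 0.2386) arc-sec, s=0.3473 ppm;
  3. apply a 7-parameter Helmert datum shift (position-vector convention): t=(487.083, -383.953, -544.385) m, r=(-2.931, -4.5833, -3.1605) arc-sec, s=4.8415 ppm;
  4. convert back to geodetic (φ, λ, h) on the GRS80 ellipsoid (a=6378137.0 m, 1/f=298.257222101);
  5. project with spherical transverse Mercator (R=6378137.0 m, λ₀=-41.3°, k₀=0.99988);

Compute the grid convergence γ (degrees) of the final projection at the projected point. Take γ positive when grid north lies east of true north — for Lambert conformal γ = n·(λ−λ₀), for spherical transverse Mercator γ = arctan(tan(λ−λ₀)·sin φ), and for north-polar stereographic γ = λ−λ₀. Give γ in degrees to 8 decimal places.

start: φ=28.218555°, λ=-39.845707°, h=0.000 m
→ ECEF (a=6378206.400, f=1/294.978698214): X=4318272.9169, Y=-3603689.3961, Z=2997702.3667
→ Helmert 7p (PV): X=4318586.1132, Y=-3603320.5867, Z=2997232.3668
→ Helmert 7p (PV): X=4318972.2921, Y=-3603745.5666, Z=2996849.6574
→ geod (Bowring, a=6378137.000): φ=28.20754518°, λ=-39.84158191°, h=118.1421 m
→ into tm (λ₀=-41.3°): φ=28.20754518°, λ−λ₀=1.45841809°
convergence γ = 0.68946148°

0.68946148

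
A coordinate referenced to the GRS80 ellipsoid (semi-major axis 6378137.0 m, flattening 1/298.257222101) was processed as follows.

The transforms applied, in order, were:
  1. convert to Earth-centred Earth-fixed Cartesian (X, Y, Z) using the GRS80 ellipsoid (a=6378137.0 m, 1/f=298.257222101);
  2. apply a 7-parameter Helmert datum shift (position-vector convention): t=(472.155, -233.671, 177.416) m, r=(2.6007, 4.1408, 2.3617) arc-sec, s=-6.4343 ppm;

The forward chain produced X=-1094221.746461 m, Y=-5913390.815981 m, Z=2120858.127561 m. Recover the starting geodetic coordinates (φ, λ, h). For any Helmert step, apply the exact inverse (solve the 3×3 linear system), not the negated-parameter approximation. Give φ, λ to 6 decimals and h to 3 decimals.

start: X=-1094221.7465, Y=-5913390.8160, Z=2120858.1276 m
→ Helmert⁻¹: X=-1094811.2242, Y=-5913155.9173, Z=2120746.9345
→ geod (Bowring, a=6378137.000): φ=19.54647700°, λ=-100.48943800°, h=883.2380 m

φ=19.546477°, λ=-100.489438°, h=883.238 m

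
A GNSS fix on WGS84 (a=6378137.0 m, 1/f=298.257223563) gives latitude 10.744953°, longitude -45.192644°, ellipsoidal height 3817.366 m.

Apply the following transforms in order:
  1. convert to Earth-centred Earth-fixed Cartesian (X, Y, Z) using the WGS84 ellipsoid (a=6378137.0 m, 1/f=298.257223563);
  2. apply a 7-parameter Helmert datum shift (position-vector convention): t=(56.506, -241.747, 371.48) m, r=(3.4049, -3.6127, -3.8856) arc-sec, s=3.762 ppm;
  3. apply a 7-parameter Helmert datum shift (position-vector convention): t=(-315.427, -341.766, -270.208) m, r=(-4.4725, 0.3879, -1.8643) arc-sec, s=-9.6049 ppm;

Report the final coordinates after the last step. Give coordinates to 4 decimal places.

start: φ=10.744953°, λ=-45.192644°, h=3817.366 m
→ ECEF (a=6378137.000, f=1/298.257223563): X=4419182.7064, Y=-4449000.0622, Z=1182012.5805
→ Helmert 7p (PV): X=4419151.3243, Y=-4449361.3069, Z=1182392.4671
→ Helmert 7p (PV): X=4418755.4607, Y=-4449674.6409, Z=1182199.0677

X=4418755.4607 m, Y=-4449674.6409 m, Z=1182199.0677 m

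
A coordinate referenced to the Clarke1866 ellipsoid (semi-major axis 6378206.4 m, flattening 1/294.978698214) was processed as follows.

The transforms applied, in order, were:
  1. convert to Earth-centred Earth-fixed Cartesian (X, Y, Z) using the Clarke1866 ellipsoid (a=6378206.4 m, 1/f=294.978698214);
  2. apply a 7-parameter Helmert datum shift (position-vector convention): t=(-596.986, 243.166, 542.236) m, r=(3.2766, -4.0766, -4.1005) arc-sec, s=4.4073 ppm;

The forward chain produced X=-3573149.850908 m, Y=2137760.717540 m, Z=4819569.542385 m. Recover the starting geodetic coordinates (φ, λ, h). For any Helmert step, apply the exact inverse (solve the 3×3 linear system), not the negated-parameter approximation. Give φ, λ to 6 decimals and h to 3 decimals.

start: X=-3573149.8509, Y=2137760.7175, Z=4819569.5424 m
→ Helmert⁻¹: X=-3572484.3698, Y=2137513.6631, Z=4819042.7186
→ geod (Bowring, a=6378206.400): φ=49.36891100°, λ=149.10678000°, h=2466.0850 m

φ=49.368911°, λ=149.106780°, h=2466.085 m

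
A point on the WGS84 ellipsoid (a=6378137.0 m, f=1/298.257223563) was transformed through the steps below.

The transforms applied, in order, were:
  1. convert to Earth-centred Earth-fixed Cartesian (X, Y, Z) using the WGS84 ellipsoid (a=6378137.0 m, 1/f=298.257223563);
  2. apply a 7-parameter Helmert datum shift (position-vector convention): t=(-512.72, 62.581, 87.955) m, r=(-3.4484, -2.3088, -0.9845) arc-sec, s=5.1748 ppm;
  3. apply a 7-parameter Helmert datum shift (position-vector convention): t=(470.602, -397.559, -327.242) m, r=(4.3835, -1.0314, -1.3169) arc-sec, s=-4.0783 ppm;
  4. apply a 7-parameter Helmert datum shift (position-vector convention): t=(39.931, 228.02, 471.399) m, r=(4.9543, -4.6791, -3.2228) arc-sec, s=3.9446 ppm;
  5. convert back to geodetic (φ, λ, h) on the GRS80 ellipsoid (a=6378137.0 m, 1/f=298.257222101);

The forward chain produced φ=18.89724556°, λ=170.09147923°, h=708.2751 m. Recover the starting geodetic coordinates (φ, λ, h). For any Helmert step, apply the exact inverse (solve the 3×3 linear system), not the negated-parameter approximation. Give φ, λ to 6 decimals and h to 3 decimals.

φ=18.897138°, λ=170.091332°, h=616.775 m

start: φ=18.897246°, λ=170.091479°, h=708.275 m
→ ECEF (a=6378137.000, f=1/298.257222101): X=-5947099.5311, Y=1038846.4130, Z=2052821.1739
→ Helmert⁻¹: X=-5947085.6707, Y=1038570.6735, Z=2052451.6428
→ Helmert⁻¹: X=-5947576.8973, Y=1038978.1229, Z=2052794.9166
→ Helmert⁻¹: X=-5947015.3835, Y=1038847.4617, Z=2052780.2743
→ geod (Bowring, a=6378137.000): φ=18.89713800°, λ=170.09133200°, h=616.7750 m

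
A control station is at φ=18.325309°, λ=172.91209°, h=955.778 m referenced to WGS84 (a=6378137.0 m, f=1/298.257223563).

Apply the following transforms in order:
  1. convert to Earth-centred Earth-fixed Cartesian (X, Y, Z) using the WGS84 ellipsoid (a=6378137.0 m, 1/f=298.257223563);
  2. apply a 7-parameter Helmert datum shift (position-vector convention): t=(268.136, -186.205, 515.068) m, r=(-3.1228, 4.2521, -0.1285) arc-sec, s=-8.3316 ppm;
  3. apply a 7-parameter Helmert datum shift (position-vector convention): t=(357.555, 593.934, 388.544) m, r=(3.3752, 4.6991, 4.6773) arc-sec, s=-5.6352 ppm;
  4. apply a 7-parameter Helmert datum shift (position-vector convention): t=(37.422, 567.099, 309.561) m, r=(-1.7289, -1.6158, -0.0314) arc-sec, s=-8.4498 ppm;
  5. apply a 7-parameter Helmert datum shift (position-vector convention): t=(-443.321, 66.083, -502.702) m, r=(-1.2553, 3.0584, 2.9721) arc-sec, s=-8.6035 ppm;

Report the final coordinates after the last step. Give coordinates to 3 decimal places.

start: φ=18.325309°, λ=172.912090°, h=955.778 m
→ ECEF (a=6378137.000, f=1/298.257223563): X=-6011300.1108, Y=747458.9178, Z=1992896.8889
→ Helmert 7p (PV): X=-6010940.3426, Y=747300.4020, Z=1993507.9571
→ Helmert 7p (PV): X=-6010520.4450, Y=747721.1999, Z=1994034.4354
→ Helmert 7p (PV): X=-6010447.7419, Y=748299.6095, Z=1994273.7962
→ Helmert 7p (PV): X=-6010820.5643, Y=748284.7866, Z=1993838.5018

X=-6010820.564 m, Y=748284.787 m, Z=1993838.502 m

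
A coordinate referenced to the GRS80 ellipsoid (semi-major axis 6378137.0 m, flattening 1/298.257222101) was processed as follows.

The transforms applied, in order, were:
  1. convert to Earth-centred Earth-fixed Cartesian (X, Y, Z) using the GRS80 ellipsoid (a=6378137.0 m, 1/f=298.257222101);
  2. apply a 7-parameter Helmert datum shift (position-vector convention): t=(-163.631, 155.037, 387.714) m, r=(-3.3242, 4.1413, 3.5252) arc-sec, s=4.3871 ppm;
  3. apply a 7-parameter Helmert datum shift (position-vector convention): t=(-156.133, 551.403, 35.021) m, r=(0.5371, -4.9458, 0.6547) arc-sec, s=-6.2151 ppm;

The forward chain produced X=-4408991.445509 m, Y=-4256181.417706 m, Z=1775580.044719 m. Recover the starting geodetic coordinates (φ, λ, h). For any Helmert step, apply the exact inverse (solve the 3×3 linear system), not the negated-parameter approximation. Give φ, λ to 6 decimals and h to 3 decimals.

start: X=-4408991.4455, Y=-4256181.4177, Z=1775580.0447 m
→ Helmert⁻¹: X=-4408833.6483, Y=-4256740.6592, Z=1775672.8579
→ Helmert⁻¹: X=-4408759.0683, Y=-4256830.2804, Z=1775120.2345
→ geod (Bowring, a=6378137.000): φ=16.25688800°, λ=-136.00443100°, h=3871.7700 m

φ=16.256888°, λ=-136.004431°, h=3871.770 m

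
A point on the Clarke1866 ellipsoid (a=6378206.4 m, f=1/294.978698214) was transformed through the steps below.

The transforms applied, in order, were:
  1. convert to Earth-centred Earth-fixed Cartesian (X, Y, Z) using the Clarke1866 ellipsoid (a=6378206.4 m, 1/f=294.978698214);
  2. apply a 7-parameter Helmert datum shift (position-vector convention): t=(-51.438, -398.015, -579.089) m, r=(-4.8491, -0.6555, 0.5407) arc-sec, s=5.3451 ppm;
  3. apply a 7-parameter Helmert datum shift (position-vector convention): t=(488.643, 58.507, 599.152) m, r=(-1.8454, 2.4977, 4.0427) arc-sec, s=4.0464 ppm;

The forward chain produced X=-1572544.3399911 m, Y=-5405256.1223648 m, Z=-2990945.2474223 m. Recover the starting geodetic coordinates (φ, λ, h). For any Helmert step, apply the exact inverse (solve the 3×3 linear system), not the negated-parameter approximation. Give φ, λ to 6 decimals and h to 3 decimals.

start: X=-1572544.3400, Y=-5405256.1224, Z=-2990945.2474 m
→ Helmert⁻¹: X=-1573096.3323, Y=-5405235.1603, Z=-2991599.7027
→ Helmert⁻¹: X=-1573060.1598, Y=-5404733.8138, Z=-2991126.6878
→ geod (Bowring, a=6378206.400): φ=-28.14671300°, λ=-106.22775800°, h=936.6850 m

φ=-28.146713°, λ=-106.227758°, h=936.685 m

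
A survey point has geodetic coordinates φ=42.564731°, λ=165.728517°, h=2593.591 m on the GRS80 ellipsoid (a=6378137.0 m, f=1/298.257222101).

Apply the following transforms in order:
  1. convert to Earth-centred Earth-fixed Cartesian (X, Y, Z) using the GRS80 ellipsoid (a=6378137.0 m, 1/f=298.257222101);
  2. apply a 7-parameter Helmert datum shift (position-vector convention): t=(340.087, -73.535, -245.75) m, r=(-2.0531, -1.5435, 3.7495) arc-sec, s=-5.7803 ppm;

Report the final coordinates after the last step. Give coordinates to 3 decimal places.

X=-4561136.796 m, Y=1160161.106 m, Z=4293451.530 m

start: φ=42.564731°, λ=165.728517°, h=2593.591 m
→ ECEF (a=6378137.000, f=1/298.257222101): X=-4561450.0279, Y=1160281.5274, Z=4293767.7815
→ Helmert 7p (PV): X=-4561136.7964, Y=1160161.1063, Z=4293451.5297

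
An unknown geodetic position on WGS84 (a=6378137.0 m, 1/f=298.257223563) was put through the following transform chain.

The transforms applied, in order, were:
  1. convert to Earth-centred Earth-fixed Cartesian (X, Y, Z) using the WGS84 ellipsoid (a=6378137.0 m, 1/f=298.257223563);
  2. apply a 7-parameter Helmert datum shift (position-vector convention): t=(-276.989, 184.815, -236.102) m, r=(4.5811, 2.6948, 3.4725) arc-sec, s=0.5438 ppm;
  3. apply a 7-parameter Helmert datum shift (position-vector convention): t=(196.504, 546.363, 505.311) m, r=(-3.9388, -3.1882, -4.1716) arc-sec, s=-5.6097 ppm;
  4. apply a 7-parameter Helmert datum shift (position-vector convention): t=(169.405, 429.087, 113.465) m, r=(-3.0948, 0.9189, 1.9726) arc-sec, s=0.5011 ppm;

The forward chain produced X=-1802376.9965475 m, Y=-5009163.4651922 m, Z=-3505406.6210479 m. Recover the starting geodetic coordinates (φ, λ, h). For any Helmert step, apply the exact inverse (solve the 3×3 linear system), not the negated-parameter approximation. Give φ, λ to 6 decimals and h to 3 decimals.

start: X=-1802376.9965, Y=-5009163.4652, Z=-3505406.6210 m
→ Helmert⁻¹: X=-1802577.7892, Y=-5009520.2050, Z=-3505601.5227
→ Helmert⁻¹: X=-1802737.2750, Y=-5010064.1788, Z=-3506194.3088
→ Helmert⁻¹: X=-1802497.8515, Y=-5010293.7885, Z=-3505868.5719
→ geod (Bowring, a=6378137.000): φ=-33.53863100°, λ=-109.78664700°, h=3551.3610 m

φ=-33.538631°, λ=-109.786647°, h=3551.361 m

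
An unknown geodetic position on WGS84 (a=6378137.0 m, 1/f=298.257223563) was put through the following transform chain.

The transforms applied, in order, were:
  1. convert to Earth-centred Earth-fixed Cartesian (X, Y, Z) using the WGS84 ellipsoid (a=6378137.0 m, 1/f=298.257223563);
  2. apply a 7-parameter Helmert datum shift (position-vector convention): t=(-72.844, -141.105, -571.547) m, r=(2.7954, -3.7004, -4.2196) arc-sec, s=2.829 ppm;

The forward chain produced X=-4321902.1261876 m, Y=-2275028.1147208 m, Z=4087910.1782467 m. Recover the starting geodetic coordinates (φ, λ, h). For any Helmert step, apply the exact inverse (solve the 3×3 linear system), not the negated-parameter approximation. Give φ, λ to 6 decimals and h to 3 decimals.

φ=40.124175°, λ=-152.237970°, h=62.747 m

start: X=-4321902.1262, Y=-2275028.1147, Z=4087910.1782 m
→ Helmert⁻¹: X=-4321697.1681, Y=-2274913.5735, Z=4088578.5211
→ geod (Bowring, a=6378137.000): φ=40.12417500°, λ=-152.23797000°, h=62.7470 m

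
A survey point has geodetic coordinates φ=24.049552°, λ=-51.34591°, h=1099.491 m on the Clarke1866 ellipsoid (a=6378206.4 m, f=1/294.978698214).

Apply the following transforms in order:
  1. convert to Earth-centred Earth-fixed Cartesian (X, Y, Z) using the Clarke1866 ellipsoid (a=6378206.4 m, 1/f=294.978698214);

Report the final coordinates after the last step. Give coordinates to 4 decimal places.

X=3640778.3670 m, Y=-4551904.1805 m, Z=2583595.2295 m

start: φ=24.049552°, λ=-51.345910°, h=1099.491 m
→ ECEF (a=6378206.400, f=1/294.978698214): X=3640778.3670, Y=-4551904.1805, Z=2583595.2295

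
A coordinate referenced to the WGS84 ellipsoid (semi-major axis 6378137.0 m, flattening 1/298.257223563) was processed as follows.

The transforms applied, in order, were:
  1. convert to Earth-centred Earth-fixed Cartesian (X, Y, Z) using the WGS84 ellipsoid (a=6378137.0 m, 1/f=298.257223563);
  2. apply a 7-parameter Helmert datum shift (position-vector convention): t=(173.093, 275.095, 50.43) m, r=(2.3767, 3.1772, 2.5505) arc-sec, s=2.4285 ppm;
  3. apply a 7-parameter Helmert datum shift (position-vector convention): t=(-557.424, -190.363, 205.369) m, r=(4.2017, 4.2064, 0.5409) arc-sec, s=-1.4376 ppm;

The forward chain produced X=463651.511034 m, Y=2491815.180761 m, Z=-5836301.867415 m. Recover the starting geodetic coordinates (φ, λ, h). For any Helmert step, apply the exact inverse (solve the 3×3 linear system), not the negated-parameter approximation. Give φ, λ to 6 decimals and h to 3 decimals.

φ=-66.668360°, λ=79.444363°, h=2995.724 m

start: X=463651.5110, Y=2491815.1808, Z=-5836301.8674 m
→ Helmert⁻¹: X=464335.1631, Y=2491889.0155, Z=-5836556.9185
→ Helmert⁻¹: X=464281.6554, Y=2491534.8759, Z=-5836614.7317
→ geod (Bowring, a=6378137.000): φ=-66.66836000°, λ=79.44436300°, h=2995.7240 m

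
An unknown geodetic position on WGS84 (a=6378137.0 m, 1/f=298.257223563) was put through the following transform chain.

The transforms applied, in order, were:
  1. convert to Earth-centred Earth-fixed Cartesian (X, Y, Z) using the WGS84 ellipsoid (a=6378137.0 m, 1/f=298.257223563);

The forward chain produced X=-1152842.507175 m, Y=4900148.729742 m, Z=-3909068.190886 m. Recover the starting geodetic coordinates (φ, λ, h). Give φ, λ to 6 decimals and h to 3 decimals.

start: X=-1152842.5072, Y=4900148.7297, Z=-3909068.1909 m
→ geod (Bowring, a=6378137.000): φ=-38.01736800°, λ=103.23903900°, h=3418.2210 m

φ=-38.017368°, λ=103.239039°, h=3418.221 m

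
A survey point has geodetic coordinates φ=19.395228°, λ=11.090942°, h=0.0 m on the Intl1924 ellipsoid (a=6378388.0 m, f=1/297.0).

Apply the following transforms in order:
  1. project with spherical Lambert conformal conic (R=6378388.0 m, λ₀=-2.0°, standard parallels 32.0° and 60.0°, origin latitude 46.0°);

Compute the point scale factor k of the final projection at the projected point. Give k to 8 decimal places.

1.07419778

start: φ=19.395228°, λ=11.090942°, h=0.000 m
→ into lcc (λ₀=-2.0°): φ=19.39522800°, λ−λ₀=13.09094200°
scale k = 1.07419778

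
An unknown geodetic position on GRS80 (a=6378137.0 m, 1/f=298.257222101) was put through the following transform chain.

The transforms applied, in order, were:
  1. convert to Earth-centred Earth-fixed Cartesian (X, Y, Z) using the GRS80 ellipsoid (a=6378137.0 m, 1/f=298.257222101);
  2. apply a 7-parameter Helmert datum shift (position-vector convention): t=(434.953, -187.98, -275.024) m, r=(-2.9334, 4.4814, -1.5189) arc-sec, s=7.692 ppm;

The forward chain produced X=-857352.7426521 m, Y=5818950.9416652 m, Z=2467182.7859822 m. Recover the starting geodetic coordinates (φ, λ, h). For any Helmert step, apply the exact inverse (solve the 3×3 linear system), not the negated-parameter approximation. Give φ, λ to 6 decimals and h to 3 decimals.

φ=22.895788°, λ=98.386457°, h=3626.868 m

start: X=-857352.7427, Y=5818950.9417, Z=2467182.7860 m
→ Helmert⁻¹: X=-857877.5582, Y=5819052.7523, Z=2467502.9476
→ geod (Bowring, a=6378137.000): φ=22.89578800°, λ=98.38645700°, h=3626.8680 m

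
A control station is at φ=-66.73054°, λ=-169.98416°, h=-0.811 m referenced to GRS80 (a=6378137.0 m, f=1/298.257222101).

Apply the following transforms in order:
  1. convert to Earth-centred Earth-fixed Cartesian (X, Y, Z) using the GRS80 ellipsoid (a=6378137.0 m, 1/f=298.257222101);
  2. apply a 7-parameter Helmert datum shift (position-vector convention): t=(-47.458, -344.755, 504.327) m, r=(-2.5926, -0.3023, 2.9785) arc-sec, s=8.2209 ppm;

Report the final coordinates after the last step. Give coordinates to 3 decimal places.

X=-2488411.093 m, Y=-439931.685 m, Z=-5836147.845 m

start: φ=-66.730540°, λ=-169.984160°, h=-0.811 m
→ ECEF (a=6378137.000, f=1/298.257222101): X=-2488358.0784, Y=-439474.0220, Z=-5836606.0666
→ Helmert 7p (PV): X=-2488411.0927, Y=-439931.6850, Z=-5836147.8447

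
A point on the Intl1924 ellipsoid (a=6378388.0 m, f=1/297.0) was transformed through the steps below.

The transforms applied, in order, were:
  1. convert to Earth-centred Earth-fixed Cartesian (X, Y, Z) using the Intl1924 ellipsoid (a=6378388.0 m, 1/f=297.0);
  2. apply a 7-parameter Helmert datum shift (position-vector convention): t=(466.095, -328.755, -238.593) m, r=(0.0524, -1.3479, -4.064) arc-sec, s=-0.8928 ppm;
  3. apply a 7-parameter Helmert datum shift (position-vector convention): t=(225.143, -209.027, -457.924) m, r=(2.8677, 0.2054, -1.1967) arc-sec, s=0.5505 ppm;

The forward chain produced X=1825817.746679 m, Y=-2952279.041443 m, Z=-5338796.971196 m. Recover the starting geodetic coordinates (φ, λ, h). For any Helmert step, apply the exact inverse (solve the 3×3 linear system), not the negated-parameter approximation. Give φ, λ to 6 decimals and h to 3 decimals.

φ=-57.146885°, λ=-58.270197°, h=3770.867 m

start: X=1825817.7467, Y=-2952279.0414, Z=-5338796.9712 m
→ Helmert⁻¹: X=1825614.0422, Y=-2952132.0158, Z=-5338293.2470
→ Helmert⁻¹: X=1825172.8517, Y=-2951771.2912, Z=-5338070.5971
→ geod (Bowring, a=6378388.000): φ=-57.14688500°, λ=-58.27019700°, h=3770.8670 m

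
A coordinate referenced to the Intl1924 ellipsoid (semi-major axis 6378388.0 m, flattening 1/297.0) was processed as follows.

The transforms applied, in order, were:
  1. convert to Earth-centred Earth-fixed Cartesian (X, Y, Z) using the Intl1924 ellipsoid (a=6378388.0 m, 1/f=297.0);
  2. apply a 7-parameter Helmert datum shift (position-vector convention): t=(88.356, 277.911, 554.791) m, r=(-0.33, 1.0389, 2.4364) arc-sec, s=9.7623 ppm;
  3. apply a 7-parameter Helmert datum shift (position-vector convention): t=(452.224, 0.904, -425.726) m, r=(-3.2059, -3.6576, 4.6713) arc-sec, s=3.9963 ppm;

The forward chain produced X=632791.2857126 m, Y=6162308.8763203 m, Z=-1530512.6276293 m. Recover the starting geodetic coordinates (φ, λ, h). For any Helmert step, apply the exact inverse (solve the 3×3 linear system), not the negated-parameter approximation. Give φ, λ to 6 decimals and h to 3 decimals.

φ=-13.969158°, λ=84.139937°, h=3456.935 m

start: X=632791.2857, Y=6162308.8763, Z=-1530512.6276 m
→ Helmert⁻¹: X=632448.9620, Y=6162292.8030, Z=-1529996.2236
→ Helmert⁻¹: X=632434.9266, Y=6161949.7155, Z=-1530523.0292
→ geod (Bowring, a=6378388.000): φ=-13.96915800°, λ=84.13993700°, h=3456.9350 m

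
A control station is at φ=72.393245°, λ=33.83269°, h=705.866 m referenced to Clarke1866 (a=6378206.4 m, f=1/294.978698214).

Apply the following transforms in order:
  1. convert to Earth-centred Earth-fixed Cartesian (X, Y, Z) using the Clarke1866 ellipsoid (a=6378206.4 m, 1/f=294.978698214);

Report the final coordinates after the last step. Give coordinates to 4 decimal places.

start: φ=72.393245°, λ=33.832690°, h=705.866 m
→ ECEF (a=6378206.400, f=1/294.978698214): X=1607728.7017, Y=1077609.4355, Z=6057594.4935

X=1607728.7017 m, Y=1077609.4355 m, Z=6057594.4935 m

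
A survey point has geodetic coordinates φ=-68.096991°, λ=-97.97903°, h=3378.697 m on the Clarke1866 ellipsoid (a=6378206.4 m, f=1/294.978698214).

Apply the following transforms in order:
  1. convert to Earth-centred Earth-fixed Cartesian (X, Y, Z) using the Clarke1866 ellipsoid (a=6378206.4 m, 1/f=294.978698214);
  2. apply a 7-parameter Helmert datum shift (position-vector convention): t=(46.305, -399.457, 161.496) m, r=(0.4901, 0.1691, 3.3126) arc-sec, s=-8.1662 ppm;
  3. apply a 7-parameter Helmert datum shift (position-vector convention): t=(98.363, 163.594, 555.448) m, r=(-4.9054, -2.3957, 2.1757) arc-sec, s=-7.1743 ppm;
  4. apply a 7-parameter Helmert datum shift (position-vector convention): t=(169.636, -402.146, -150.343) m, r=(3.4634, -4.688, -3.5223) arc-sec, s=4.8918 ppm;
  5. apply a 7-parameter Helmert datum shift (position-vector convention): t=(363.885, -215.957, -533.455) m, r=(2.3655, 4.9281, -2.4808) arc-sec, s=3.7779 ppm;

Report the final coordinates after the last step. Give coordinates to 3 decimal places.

start: φ=-68.096991°, λ=-97.979030°, h=3378.697 m
→ ECEF (a=6378206.400, f=1/294.978698214): X=-331414.1217, Y=-2364412.6916, Z=-5898084.7033
→ Helmert 7p (PV): X=-331331.9736, Y=-2364784.1487, Z=-5897880.3887
→ Helmert 7p (PV): X=-331137.7882, Y=-2364747.3466, Z=-5897230.2368
→ Helmert 7p (PV): X=-330876.1208, Y=-2365056.3846, Z=-5897456.6608
→ Helmert 7p (PV): X=-330682.8343, Y=-2365209.6631, Z=-5898031.6136

X=-330682.834 m, Y=-2365209.663 m, Z=-5898031.614 m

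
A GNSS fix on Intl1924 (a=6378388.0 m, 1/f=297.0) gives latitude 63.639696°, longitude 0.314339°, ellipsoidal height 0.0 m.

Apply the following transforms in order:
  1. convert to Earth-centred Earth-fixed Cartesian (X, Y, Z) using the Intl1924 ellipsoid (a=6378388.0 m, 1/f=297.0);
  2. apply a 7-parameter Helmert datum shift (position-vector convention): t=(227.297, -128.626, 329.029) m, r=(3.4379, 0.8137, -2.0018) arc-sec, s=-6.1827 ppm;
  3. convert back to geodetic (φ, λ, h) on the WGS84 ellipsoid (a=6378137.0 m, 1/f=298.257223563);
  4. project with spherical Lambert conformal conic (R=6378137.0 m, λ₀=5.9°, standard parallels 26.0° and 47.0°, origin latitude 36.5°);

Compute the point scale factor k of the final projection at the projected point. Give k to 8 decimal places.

start: φ=63.639696°, λ=0.314339°, h=0.000 m
→ ECEF (a=6378388.000, f=1/297.0): X=2839727.9433, Y=15579.6152, Z=5692121.3607
→ Helmert 7p (PV): X=2839960.2892, Y=15328.4612, Z=5692404.2543
→ geod (Bowring, a=6378137.000): φ=63.63831282°, λ=0.30924644°, h=533.7302 m
→ into lcc (λ₀=5.9°): φ=63.63831282°, λ−λ₀=-5.59075356°
scale k = 1.12532217

1.12532217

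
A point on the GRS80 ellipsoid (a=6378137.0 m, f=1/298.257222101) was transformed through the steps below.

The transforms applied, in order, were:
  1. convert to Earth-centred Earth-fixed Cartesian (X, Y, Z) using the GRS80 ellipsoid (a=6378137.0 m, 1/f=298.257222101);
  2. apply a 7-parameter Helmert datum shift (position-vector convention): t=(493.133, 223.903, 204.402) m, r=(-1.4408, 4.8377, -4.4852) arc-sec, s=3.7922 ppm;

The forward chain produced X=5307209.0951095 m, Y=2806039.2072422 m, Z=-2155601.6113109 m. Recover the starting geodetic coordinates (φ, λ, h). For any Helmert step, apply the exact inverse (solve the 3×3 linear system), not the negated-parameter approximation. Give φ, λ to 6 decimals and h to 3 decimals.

φ=-19.876161°, λ=27.867860°, h=2484.437 m

start: X=5307209.0951, Y=2806039.2072, Z=-2155601.6113 m
→ Helmert⁻¹: X=5306685.3817, Y=2805935.1149, Z=-2155653.7760
→ geod (Bowring, a=6378137.000): φ=-19.87616100°, λ=27.86786000°, h=2484.4370 m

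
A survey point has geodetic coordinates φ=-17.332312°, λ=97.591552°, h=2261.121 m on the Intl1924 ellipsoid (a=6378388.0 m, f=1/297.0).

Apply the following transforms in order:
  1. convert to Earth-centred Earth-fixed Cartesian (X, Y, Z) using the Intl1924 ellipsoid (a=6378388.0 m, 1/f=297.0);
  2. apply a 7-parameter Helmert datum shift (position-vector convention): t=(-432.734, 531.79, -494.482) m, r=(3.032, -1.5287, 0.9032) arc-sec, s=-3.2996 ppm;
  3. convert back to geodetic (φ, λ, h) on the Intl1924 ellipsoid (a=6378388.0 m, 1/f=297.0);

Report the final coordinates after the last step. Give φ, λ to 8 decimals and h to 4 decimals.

start: φ=-17.332312°, λ=97.591552°, h=2261.121 m
→ ECEF (a=6378388.000, f=1/297.0): X=-804913.3186, Y=6039337.1917, Z=-1888668.8736
→ Helmert 7p (PV): X=-805355.8444, Y=6039873.2922, Z=-1889074.3140
→ geod (Bowring, a=6378388.000): φ=-17.33422031°, λ=97.59501065°, h=2945.0010 m

φ=-17.33422031°, λ=97.59501065°, h=2945.0010 m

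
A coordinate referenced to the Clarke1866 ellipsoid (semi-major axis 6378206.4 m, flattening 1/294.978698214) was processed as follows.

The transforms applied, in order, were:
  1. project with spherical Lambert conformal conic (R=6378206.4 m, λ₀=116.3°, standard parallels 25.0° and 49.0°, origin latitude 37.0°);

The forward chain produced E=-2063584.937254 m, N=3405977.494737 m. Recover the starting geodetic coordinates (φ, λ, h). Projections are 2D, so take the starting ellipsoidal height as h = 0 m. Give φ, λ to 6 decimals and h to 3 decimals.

φ=63.330177°, λ=78.012257°, h=0.000 m

start: E=-2063584.9373, N=3405977.4947 m
→ lcc⁻¹: φ=63.33017700°, λ=78.01225700°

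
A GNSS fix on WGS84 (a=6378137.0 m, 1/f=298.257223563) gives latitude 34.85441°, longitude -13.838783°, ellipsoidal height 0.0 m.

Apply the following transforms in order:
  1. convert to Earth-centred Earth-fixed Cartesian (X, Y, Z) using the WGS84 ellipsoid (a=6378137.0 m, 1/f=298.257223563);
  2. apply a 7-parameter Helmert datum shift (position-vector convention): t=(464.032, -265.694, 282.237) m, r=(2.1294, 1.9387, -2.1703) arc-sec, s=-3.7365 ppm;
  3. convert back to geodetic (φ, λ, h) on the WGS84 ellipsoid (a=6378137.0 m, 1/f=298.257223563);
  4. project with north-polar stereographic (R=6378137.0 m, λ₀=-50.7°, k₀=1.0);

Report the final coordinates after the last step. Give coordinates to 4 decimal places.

start: φ=34.854410°, λ=-13.838783°, h=0.000 m
→ ECEF (a=6378137.000, f=1/298.257223563): X=5087580.0842, Y=-1253281.6333, Z=3624624.5009
→ Helmert 7p (PV): X=5088045.9876, Y=-1253633.5944, Z=3624832.4378
→ geod (Bowring, a=6378137.000): φ=34.85318409°, λ=-13.84130112°, h=559.1492 m
→ stereo (R=6378137.0, λ₀=-50.7°): E=3995727.6557, N=-5329806.8466

E=3995727.6557 m, N=-5329806.8466 m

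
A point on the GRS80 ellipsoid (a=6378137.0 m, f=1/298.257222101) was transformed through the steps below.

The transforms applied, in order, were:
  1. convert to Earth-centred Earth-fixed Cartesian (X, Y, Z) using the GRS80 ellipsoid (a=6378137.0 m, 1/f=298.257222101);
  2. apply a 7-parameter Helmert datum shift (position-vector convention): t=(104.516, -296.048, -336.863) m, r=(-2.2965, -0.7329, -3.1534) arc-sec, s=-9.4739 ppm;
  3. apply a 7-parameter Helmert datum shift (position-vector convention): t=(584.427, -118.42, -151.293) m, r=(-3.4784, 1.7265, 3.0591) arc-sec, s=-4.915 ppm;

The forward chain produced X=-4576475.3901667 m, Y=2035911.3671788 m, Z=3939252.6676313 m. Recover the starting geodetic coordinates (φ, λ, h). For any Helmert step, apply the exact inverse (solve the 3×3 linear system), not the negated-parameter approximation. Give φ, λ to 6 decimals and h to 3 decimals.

start: X=-4576475.3902, Y=2035911.3672, Z=3939252.6676 m
→ Helmert⁻¹: X=-4577085.0913, Y=2036041.2433, Z=3939419.3466
→ Helmert⁻¹: X=-4577250.1028, Y=2036242.7410, Z=3939832.4697
→ geod (Bowring, a=6378137.000): φ=38.36977600°, λ=156.01755600°, h=3425.4070 m

φ=38.369776°, λ=156.017556°, h=3425.407 m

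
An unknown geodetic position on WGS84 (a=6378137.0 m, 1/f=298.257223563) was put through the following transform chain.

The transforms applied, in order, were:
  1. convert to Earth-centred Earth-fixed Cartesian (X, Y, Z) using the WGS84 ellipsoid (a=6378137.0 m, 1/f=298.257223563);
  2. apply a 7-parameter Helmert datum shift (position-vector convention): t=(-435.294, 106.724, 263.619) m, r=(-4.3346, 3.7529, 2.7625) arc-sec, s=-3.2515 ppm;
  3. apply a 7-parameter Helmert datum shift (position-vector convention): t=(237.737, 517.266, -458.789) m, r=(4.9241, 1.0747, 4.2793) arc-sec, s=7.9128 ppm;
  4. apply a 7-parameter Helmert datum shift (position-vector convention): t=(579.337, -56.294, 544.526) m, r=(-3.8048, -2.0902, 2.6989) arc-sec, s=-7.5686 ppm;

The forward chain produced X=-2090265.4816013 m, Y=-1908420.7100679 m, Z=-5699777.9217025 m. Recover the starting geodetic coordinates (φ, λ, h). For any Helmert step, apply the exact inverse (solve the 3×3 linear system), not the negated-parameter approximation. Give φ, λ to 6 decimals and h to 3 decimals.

φ=-63.741850°, λ=-137.603523°, h=3523.374 m

start: X=-2090265.4816, Y=-1908420.7101, Z=-5699777.9217 m
→ Helmert⁻¹: X=-2090943.3774, Y=-1908246.3503, Z=-5700379.6026
→ Helmert⁻¹: X=-2091174.4716, Y=-1908841.1986, Z=-5699841.0381
→ Helmert⁻¹: X=-2090667.8276, Y=-1908806.3411, Z=-5700201.3429
→ geod (Bowring, a=6378137.000): φ=-63.74185000°, λ=-137.60352300°, h=3523.3740 m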